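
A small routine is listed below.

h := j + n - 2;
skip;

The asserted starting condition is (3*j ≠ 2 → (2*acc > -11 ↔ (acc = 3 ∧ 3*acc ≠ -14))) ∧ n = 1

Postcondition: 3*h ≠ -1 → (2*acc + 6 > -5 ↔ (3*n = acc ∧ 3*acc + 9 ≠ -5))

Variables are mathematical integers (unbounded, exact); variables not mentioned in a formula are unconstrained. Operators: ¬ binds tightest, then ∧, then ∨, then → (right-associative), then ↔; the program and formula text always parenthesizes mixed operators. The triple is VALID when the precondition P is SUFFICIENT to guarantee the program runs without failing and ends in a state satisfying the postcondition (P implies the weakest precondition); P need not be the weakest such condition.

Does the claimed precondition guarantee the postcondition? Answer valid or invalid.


Working backward. After the program, the postcondition 3*h ≠ -1 → (2*acc + 6 > -5 ↔ (3*n = acc ∧ 3*acc + 9 ≠ -5)) must hold; in canonical form it is 3*h ≠ -1 → (2*acc > -11 ↔ (3*n = acc ∧ 3*acc ≠ -14)).
Before skip: 3*h ≠ -1 → (2*acc > -11 ↔ (3*n = acc ∧ 3*acc ≠ -14))
Before h := j + n - 2: 3*j + 3*n ≠ 5 → (2*acc > -11 ↔ (3*n = acc ∧ 3*acc ≠ -14))
The weakest precondition is 3*j + 3*n ≠ 5 → (2*acc > -11 ↔ (3*n = acc ∧ 3*acc ≠ -14)).
Check whether (3*j ≠ 2 → (2*acc > -11 ↔ (acc = 3 ∧ 3*acc ≠ -14))) ∧ n = 1 implies it.
Every state satisfying the precondition satisfies the weakest precondition: the implication holds.
Answer: valid


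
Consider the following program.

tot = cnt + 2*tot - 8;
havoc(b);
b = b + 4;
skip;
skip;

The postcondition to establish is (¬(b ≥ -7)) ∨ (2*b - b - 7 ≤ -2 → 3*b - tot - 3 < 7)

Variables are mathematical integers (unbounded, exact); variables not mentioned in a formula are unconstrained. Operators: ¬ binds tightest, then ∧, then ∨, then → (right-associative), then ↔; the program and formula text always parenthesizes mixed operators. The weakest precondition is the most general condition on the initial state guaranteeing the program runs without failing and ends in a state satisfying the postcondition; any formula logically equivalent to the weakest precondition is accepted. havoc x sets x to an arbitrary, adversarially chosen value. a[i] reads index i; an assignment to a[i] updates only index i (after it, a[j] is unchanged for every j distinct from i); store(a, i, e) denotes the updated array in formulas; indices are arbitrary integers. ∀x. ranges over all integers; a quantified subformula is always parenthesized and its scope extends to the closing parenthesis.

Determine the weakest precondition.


Working backward. After the program, the postcondition (¬(b ≥ -7)) ∨ (2*b - b - 7 ≤ -2 → 3*b - tot - 3 < 7) must hold; in canonical form it is (¬(b ≥ -7)) ∨ (b ≤ 5 → 3*b < tot + 10).
Before skip: (¬(b ≥ -7)) ∨ (b ≤ 5 → 3*b < tot + 10)
Before skip: (¬(b ≥ -7)) ∨ (b ≤ 5 → 3*b < tot + 10)
Before b := b + 4: (¬(b ≥ -11)) ∨ (b ≤ 1 → 3*b < tot - 2)
Before havoc b: ∀b_1. ((¬(b_1 ≥ -11)) ∨ (b_1 ≤ 1 → 3*b_1 < tot - 2))
Before tot := cnt + 2*tot - 8: ∀b_1. ((¬(b_1 ≥ -11)) ∨ (b_1 ≤ 1 → 3*b_1 < cnt + 2*tot - 10))
Answer: WP = ∀b_1. ((¬(b_1 ≥ -11)) ∨ (b_1 ≤ 1 → 3*b_1 < cnt + 2*tot - 10))


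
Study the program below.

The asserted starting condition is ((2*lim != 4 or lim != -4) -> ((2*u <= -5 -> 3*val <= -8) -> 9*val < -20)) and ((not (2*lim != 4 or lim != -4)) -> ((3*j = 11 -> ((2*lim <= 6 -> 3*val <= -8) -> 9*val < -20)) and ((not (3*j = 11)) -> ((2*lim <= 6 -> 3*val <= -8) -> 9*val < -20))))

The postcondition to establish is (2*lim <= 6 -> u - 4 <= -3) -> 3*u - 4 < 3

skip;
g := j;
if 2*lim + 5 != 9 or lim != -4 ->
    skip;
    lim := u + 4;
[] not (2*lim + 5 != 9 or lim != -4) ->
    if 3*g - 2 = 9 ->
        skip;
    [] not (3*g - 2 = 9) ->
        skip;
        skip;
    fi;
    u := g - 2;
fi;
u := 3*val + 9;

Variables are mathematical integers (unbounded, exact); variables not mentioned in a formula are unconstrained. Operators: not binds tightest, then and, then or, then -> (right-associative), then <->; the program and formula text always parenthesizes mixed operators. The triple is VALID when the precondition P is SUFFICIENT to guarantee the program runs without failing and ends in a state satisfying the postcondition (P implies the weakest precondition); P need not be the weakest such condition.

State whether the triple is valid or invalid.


Working backward. After the program, the postcondition (2*lim <= 6 -> u - 4 <= -3) -> 3*u - 4 < 3 must hold; in canonical form it is (2*lim <= 6 -> u <= 1) -> 3*u < 7.
Before u := 3*val + 9: (2*lim <= 6 -> 3*val <= -8) -> 9*val < -20
Then branch requires (2*u <= -2 -> 3*val <= -8) -> 9*val < -20; else branch requires (3*g = 11 -> ((2*lim <= 6 -> 3*val <= -8) -> 9*val < -20)) and ((not (3*g = 11)) -> ((2*lim <= 6 -> 3*val <= -8) -> 9*val < -20)).
Before the if: ((2*lim != 4 or lim != -4) -> ((2*u <= -2 -> 3*val <= -8) -> 9*val < -20)) and ((not (2*lim != 4 or lim != -4)) -> ((3*g = 11 -> ((2*lim <= 6 -> 3*val <= -8) -> 9*val < -20)) and ((not (3*g = 11)) -> ((2*lim <= 6 -> 3*val <= -8) -> 9*val < -20))))
Before g := j: ((2*lim != 4 or lim != -4) -> ((2*u <= -2 -> 3*val <= -8) -> 9*val < -20)) and ((not (2*lim != 4 or lim != -4)) -> ((3*j = 11 -> ((2*lim <= 6 -> 3*val <= -8) -> 9*val < -20)) and ((not (3*j = 11)) -> ((2*lim <= 6 -> 3*val <= -8) -> 9*val < -20))))
Before skip: ((2*lim != 4 or lim != -4) -> ((2*u <= -2 -> 3*val <= -8) -> 9*val < -20)) and ((not (2*lim != 4 or lim != -4)) -> ((3*j = 11 -> ((2*lim <= 6 -> 3*val <= -8) -> 9*val < -20)) and ((not (3*j = 11)) -> ((2*lim <= 6 -> 3*val <= -8) -> 9*val < -20))))
The weakest precondition is ((2*lim != 4 or lim != -4) -> ((2*u <= -2 -> 3*val <= -8) -> 9*val < -20)) and ((not (2*lim != 4 or lim != -4)) -> ((3*j = 11 -> ((2*lim <= 6 -> 3*val <= -8) -> 9*val < -20)) and ((not (3*j = 11)) -> ((2*lim <= 6 -> 3*val <= -8) -> 9*val < -20)))).
Check whether ((2*lim != 4 or lim != -4) -> ((2*u <= -5 -> 3*val <= -8) -> 9*val < -20)) and ((not (2*lim != 4 or lim != -4)) -> ((3*j = 11 -> ((2*lim <= 6 -> 3*val <= -8) -> 9*val < -20)) and ((not (3*j = 11)) -> ((2*lim <= 6 -> 3*val <= -8) -> 9*val < -20)))) implies it.
Every state satisfying the precondition satisfies the weakest precondition: the implication holds.
Answer: valid


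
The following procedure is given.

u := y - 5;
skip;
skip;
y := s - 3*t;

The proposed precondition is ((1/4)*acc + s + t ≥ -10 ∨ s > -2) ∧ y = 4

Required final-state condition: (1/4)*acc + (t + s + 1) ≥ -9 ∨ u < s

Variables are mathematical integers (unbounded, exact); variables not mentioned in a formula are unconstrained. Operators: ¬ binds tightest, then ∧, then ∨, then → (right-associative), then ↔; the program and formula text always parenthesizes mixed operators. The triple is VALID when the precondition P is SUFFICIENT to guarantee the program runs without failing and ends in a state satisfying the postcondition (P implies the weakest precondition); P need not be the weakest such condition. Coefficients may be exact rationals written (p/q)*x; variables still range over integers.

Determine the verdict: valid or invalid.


Working backward. After the program, the postcondition (1/4)*acc + (t + s + 1) ≥ -9 ∨ u < s must hold; in canonical form it is (1/4)*acc + s + t ≥ -10 ∨ u < s.
Before y := s - 3*t: (1/4)*acc + s + t ≥ -10 ∨ u < s
Before skip: (1/4)*acc + s + t ≥ -10 ∨ u < s
Before skip: (1/4)*acc + s + t ≥ -10 ∨ u < s
Before u := y - 5: (1/4)*acc + s + t ≥ -10 ∨ y < s + 5
The weakest precondition is (1/4)*acc + s + t ≥ -10 ∨ y < s + 5.
Check whether ((1/4)*acc + s + t ≥ -10 ∨ s > -2) ∧ y = 4 implies it.
Countermodel: at the initial state acc = -37, s = -1, t = 0, y = 4, the precondition holds but the weakest precondition fails.
Answer: invalid


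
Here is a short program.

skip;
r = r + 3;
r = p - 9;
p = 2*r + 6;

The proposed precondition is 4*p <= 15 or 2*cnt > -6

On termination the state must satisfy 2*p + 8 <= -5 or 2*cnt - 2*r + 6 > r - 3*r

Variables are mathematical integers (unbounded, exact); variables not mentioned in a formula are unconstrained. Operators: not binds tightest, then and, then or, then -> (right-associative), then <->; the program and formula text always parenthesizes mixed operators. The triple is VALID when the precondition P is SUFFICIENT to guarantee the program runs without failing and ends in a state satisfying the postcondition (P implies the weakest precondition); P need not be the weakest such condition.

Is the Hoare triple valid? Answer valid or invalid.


Working backward. After the program, the postcondition 2*p + 8 <= -5 or 2*cnt - 2*r + 6 > r - 3*r must hold; in canonical form it is 2*p <= -13 or 2*cnt > -6.
Before p := 2*r + 6: 4*r <= -25 or 2*cnt > -6
Before r := p - 9: 4*p <= 11 or 2*cnt > -6
Before r := r + 3: 4*p <= 11 or 2*cnt > -6
Before skip: 4*p <= 11 or 2*cnt > -6
The weakest precondition is 4*p <= 11 or 2*cnt > -6.
Check whether 4*p <= 15 or 2*cnt > -6 implies it.
Countermodel: at the initial state cnt = -3, p = 3, the precondition holds but the weakest precondition fails.
Answer: invalid


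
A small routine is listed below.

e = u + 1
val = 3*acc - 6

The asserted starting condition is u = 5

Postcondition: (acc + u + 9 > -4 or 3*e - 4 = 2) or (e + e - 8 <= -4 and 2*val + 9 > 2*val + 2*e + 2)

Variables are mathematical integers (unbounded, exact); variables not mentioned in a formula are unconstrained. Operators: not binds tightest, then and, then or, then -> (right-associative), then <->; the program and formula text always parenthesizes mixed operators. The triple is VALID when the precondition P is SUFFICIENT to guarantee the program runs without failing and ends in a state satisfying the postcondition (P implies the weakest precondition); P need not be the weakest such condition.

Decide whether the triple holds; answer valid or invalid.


Working backward. After the program, the postcondition (acc + u + 9 > -4 or 3*e - 4 = 2) or (e + e - 8 <= -4 and 2*val + 9 > 2*val + 2*e + 2) must hold; in canonical form it is acc + u > -13 or 3*e = 6 or (2*e <= 4 and 2*e < 7).
Before val := 3*acc - 6: acc + u > -13 or 3*e = 6 or (2*e <= 4 and 2*e < 7)
Before e := u + 1: acc + u > -13 or 3*u = 3 or (2*u <= 2 and 2*u < 5)
The weakest precondition is acc + u > -13 or 3*u = 3 or (2*u <= 2 and 2*u < 5).
Check whether u = 5 implies it.
Countermodel: at the initial state acc = -18, u = 5, the precondition holds but the weakest precondition fails.
Answer: invalid


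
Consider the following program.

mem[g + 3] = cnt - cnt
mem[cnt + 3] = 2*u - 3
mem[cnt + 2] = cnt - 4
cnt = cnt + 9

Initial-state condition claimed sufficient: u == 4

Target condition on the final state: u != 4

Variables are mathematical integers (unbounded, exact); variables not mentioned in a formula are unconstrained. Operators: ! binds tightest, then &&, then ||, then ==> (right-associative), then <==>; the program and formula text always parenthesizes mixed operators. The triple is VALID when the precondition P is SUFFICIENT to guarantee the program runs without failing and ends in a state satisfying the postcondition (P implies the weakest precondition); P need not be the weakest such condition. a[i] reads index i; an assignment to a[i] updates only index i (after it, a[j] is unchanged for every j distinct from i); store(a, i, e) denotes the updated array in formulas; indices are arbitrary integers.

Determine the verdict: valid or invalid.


Working backward. After the program, u != 4 must hold.
Before cnt := cnt + 9: u != 4
Before mem[cnt + 2] := cnt - 4: u != 4
Before mem[cnt + 3] := 2*u - 3: u != 4
Before mem[g + 3] := cnt - cnt: u != 4
The weakest precondition is u != 4.
Check whether u == 4 implies it.
Countermodel: at the initial state u = 4, the precondition holds but the weakest precondition fails.
Answer: invalid


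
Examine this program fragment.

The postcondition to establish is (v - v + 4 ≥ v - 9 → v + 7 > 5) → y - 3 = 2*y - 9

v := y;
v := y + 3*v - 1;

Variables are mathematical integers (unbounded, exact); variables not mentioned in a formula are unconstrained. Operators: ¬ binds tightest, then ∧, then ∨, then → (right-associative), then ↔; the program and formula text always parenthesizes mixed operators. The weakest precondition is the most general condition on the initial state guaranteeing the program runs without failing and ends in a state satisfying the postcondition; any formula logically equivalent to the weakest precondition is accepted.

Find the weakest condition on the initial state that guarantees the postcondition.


Working backward. After the program, the postcondition (v - v + 4 ≥ v - 9 → v + 7 > 5) → y - 3 = 2*y - 9 must hold; in canonical form it is (v ≤ 13 → v > -2) → y = 6.
Before v := y + 3*v - 1: (3*v + y ≤ 14 → 3*v + y > -1) → y = 6
Before v := y: (4*y ≤ 14 → 4*y > -1) → y = 6
Answer: WP = (4*y ≤ 14 → 4*y > -1) → y = 6


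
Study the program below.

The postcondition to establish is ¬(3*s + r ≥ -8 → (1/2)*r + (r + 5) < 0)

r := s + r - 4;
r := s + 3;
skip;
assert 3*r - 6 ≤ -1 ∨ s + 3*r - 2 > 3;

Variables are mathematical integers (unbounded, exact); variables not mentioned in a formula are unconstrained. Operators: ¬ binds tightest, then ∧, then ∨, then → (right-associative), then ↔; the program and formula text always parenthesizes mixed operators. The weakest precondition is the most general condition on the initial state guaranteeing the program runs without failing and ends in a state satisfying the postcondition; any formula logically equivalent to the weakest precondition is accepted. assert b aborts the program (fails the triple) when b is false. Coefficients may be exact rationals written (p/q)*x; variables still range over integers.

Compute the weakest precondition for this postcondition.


Working backward. After the program, the postcondition ¬(3*s + r ≥ -8 → (1/2)*r + (r + 5) < 0) must hold; in canonical form it is ¬(r + 3*s ≥ -8 → (3/2)*r < -5).
Before assert 3*r - 6 ≤ -1 ∨ s + 3*r - 2 > 3: (3*r ≤ 5 ∨ 3*r + s > 5) ∧ (¬(r + 3*s ≥ -8 → (3/2)*r < -5))
Before skip: (3*r ≤ 5 ∨ 3*r + s > 5) ∧ (¬(r + 3*s ≥ -8 → (3/2)*r < -5))
Before r := s + 3: (3*s ≤ -4 ∨ 4*s > -4) ∧ (¬(4*s ≥ -11 → (3/2)*s < -19/2))
Before r := s + r - 4: (3*s ≤ -4 ∨ 4*s > -4) ∧ (¬(4*s ≥ -11 → (3/2)*s < -19/2))
Answer: WP = (3*s ≤ -4 ∨ 4*s > -4) ∧ (¬(4*s ≥ -11 → (3/2)*s < -19/2))


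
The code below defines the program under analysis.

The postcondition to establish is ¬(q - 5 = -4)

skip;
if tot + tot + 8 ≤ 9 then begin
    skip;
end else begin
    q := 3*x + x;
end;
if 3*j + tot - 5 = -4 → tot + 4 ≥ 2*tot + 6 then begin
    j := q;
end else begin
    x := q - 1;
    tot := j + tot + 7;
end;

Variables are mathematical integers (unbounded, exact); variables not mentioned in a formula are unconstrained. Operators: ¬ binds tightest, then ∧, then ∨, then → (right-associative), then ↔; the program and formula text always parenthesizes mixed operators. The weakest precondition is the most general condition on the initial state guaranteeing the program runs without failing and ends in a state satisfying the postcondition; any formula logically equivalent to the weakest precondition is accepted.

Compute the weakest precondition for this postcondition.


Working backward. After the program, the postcondition ¬(q - 5 = -4) must hold; in canonical form it is ¬(q = 1).
Then branch requires ¬(q = 1); else branch requires ¬(q = 1).
Before the if: ((3*j + tot = 1 → tot ≤ -2) → (¬(q = 1))) ∧ ((¬(3*j + tot = 1 → tot ≤ -2)) → (¬(q = 1)))
Then branch requires ((3*j + tot = 1 → tot ≤ -2) → (¬(q = 1))) ∧ ((¬(3*j + tot = 1 → tot ≤ -2)) → (¬(q = 1))); else branch requires ((3*j + tot = 1 → tot ≤ -2) → (¬(4*x = 1))) ∧ ((¬(3*j + tot = 1 → tot ≤ -2)) → (¬(4*x = 1))).
Before the if: (2*tot ≤ 1 → (((3*j + tot = 1 → tot ≤ -2) → (¬(q = 1))) ∧ ((¬(3*j + tot = 1 → tot ≤ -2)) → (¬(q = 1))))) ∧ ((¬(2*tot ≤ 1)) → (((3*j + tot = 1 → tot ≤ -2) → (¬(4*x = 1))) ∧ ((¬(3*j + tot = 1 → tot ≤ -2)) → (¬(4*x = 1)))))
Before skip: (2*tot ≤ 1 → (((3*j + tot = 1 → tot ≤ -2) → (¬(q = 1))) ∧ ((¬(3*j + tot = 1 → tot ≤ -2)) → (¬(q = 1))))) ∧ ((¬(2*tot ≤ 1)) → (((3*j + tot = 1 → tot ≤ -2) → (¬(4*x = 1))) ∧ ((¬(3*j + tot = 1 → tot ≤ -2)) → (¬(4*x = 1)))))
Answer: WP = (2*tot ≤ 1 → (((3*j + tot = 1 → tot ≤ -2) → (¬(q = 1))) ∧ ((¬(3*j + tot = 1 → tot ≤ -2)) → (¬(q = 1))))) ∧ ((¬(2*tot ≤ 1)) → (((3*j + tot = 1 → tot ≤ -2) → (¬(4*x = 1))) ∧ ((¬(3*j + tot = 1 → tot ≤ -2)) → (¬(4*x = 1)))))


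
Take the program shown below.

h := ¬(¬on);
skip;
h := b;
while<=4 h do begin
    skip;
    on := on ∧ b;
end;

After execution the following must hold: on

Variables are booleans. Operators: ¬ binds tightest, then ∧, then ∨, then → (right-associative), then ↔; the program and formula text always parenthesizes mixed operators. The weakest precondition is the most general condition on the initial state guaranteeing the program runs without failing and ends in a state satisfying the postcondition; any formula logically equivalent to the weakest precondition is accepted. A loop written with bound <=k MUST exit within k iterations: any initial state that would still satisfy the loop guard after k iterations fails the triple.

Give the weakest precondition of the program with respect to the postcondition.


Working backward. After the program, on must hold.
Before the loop (bound <=4), unroll the exhaustion recursion (WP_0 = exit-now case; WP_j = one more guarded iteration, up to j = 4):
  WP_0: (¬h) ∧ on
  WP_1: (h → ((¬h) ∧ on ∧ b)) ∧ ((¬h) → on)
  WP_2: (h → ((h → ((¬h) ∧ on ∧ b)) ∧ ((¬h) → (on ∧ b)))) ∧ ((¬h) → on)
  WP_3: (h → ((h → ((h → ((¬h) ∧ on ∧ b)) ∧ ((¬h) → (on ∧ b)))) ∧ ((¬h) → (on ∧ b)))) ∧ ((¬h) → on)
  WP_4: (h → ((h → ((h → ((h → ((¬h) ∧ on ∧ b)) ∧ ((¬h) → (on ∧ b)))) ∧ ((¬h) → (on ∧ b)))) ∧ ((¬h) → (on ∧ b)))) ∧ ((¬h) → on)
So before the loop: (h → ((h → ((h → ((h → ((¬h) ∧ on ∧ b)) ∧ ((¬h) → (on ∧ b)))) ∧ ((¬h) → (on ∧ b)))) ∧ ((¬h) → (on ∧ b)))) ∧ ((¬h) → on)
Before h := b: (b → ((b → ((b → ((¬b) ∧ ((¬b) → (on ∧ b)))) ∧ ((¬b) → (on ∧ b)))) ∧ ((¬b) → (on ∧ b)))) ∧ ((¬b) → on)
Before skip: (b → ((b → ((b → ((¬b) ∧ ((¬b) → (on ∧ b)))) ∧ ((¬b) → (on ∧ b)))) ∧ ((¬b) → (on ∧ b)))) ∧ ((¬b) → on)
Before h := ¬(¬on): (b → ((b → ((b → ((¬b) ∧ ((¬b) → (on ∧ b)))) ∧ ((¬b) → (on ∧ b)))) ∧ ((¬b) → (on ∧ b)))) ∧ ((¬b) → on)
Answer: WP = (b → ((b → ((b → ((¬b) ∧ ((¬b) → (on ∧ b)))) ∧ ((¬b) → (on ∧ b)))) ∧ ((¬b) → (on ∧ b)))) ∧ ((¬b) → on)


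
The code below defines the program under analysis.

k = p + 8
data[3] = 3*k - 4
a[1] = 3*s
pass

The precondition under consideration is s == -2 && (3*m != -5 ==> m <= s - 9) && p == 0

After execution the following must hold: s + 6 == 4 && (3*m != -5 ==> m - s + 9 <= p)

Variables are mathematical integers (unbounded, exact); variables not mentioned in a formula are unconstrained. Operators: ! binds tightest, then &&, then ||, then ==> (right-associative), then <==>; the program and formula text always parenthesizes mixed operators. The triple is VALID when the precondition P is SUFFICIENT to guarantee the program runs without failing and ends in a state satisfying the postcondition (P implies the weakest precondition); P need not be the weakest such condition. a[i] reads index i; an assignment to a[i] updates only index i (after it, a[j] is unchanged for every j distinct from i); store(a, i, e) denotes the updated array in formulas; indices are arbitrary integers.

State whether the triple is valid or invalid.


Working backward. After the program, the postcondition s + 6 == 4 && (3*m != -5 ==> m - s + 9 <= p) must hold; in canonical form it is s == -2 && (3*m != -5 ==> m <= p + s - 9).
Before skip: s == -2 && (3*m != -5 ==> m <= p + s - 9)
Before a[1] := 3*s: s == -2 && (3*m != -5 ==> m <= p + s - 9)
Before data[3] := 3*k - 4: s == -2 && (3*m != -5 ==> m <= p + s - 9)
Before k := p + 8: s == -2 && (3*m != -5 ==> m <= p + s - 9)
The weakest precondition is s == -2 && (3*m != -5 ==> m <= p + s - 9).
Check whether s == -2 && (3*m != -5 ==> m <= s - 9) && p == 0 implies it.
Every state satisfying the precondition satisfies the weakest precondition: the implication holds.
Answer: valid


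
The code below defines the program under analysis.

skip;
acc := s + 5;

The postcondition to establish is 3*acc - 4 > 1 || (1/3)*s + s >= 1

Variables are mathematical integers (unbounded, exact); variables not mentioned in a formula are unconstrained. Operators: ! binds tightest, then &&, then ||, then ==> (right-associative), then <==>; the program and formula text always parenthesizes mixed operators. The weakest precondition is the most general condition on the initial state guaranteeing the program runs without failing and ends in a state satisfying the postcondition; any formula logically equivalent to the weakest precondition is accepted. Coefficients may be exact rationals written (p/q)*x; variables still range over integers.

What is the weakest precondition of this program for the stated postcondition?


Working backward. After the program, the postcondition 3*acc - 4 > 1 || (1/3)*s + s >= 1 must hold; in canonical form it is 3*acc > 5 || (4/3)*s >= 1.
Before acc := s + 5: 3*s > -10 || (4/3)*s >= 1
Before skip: 3*s > -10 || (4/3)*s >= 1
Answer: WP = 3*s > -10 || (4/3)*s >= 1


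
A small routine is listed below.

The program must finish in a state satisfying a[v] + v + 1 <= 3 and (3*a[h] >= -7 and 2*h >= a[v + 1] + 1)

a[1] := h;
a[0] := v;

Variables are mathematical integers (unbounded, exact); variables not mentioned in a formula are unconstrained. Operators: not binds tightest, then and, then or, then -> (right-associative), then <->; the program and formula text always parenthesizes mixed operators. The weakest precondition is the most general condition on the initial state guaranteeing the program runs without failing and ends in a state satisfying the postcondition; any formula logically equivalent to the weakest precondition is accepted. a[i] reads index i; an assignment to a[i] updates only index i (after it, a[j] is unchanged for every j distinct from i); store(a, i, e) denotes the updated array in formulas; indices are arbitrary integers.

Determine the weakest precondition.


Working backward. After the program, the postcondition a[v] + v + 1 <= 3 and (3*a[h] >= -7 and 2*h >= a[v + 1] + 1) must hold; in canonical form it is a[v] + v <= 2 and 3*a[h] >= -7 and 2*h >= a[v + 1] + 1.
Before a[0] := v: store(a, 0, v)[v] + v <= 2 and 3*store(a, 0, v)[h] >= -7 and 2*h >= store(a, 0, v)[v + 1] + 1
Before a[1] := h: store(store(a, 1, h), 0, v)[v] + v <= 2 and 3*store(store(a, 1, h), 0, v)[h] >= -7 and 2*h >= store(store(a, 1, h), 0, v)[v + 1] + 1
Answer: WP = store(store(a, 1, h), 0, v)[v] + v <= 2 and 3*store(store(a, 1, h), 0, v)[h] >= -7 and 2*h >= store(store(a, 1, h), 0, v)[v + 1] + 1


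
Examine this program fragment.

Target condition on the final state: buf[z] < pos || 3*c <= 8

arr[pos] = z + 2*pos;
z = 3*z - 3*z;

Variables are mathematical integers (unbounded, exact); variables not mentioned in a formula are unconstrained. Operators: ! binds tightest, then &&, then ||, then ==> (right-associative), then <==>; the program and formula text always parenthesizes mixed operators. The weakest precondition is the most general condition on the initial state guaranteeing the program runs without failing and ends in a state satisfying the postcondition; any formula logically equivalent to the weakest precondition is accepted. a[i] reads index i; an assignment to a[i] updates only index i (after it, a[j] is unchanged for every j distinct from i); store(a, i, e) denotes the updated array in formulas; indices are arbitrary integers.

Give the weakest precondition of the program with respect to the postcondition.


Working backward. After the program, buf[z] < pos || 3*c <= 8 must hold.
Before z := 3*z - 3*z: buf[0] < pos || 3*c <= 8
Before arr[pos] := z + 2*pos: buf[0] < pos || 3*c <= 8
Answer: WP = buf[0] < pos || 3*c <= 8


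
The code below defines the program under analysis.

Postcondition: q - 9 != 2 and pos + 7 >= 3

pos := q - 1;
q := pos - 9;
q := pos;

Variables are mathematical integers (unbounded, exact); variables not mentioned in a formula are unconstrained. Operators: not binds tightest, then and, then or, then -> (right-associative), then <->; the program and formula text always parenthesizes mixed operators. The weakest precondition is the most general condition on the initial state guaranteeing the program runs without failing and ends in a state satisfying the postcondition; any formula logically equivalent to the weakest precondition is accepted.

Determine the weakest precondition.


Working backward. After the program, the postcondition q - 9 != 2 and pos + 7 >= 3 must hold; in canonical form it is q != 11 and pos >= -4.
Before q := pos: pos != 11 and pos >= -4
Before q := pos - 9: pos != 11 and pos >= -4
Before pos := q - 1: q != 12 and q >= -3
Answer: WP = q != 12 and q >= -3


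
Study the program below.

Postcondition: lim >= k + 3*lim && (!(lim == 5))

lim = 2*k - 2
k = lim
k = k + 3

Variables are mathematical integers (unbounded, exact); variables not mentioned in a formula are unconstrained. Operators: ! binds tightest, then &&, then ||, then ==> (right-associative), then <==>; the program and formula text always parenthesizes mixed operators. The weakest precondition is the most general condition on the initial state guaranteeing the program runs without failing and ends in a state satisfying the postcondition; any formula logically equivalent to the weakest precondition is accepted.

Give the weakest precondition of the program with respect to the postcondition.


Working backward. After the program, the postcondition lim >= k + 3*lim && (!(lim == 5)) must hold; in canonical form it is k + 2*lim <= 0 && (!(lim == 5)).
Before k := k + 3: k + 2*lim <= -3 && (!(lim == 5))
Before k := lim: 3*lim <= -3 && (!(lim == 5))
Before lim := 2*k - 2: 6*k <= 3 && (!(2*k == 7))
Answer: WP = 6*k <= 3 && (!(2*k == 7))


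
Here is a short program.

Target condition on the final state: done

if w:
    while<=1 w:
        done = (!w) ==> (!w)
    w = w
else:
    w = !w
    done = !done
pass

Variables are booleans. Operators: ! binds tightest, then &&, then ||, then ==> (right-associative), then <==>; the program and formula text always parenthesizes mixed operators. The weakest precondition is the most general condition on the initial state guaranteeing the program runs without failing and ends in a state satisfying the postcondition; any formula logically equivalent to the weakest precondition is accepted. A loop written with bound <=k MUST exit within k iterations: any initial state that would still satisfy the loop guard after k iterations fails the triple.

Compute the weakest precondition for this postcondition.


Working backward. After the program, done must hold.
Before skip: done
Then branch requires (w ==> (!w)) && ((!w) ==> done); else branch requires !done.
Before the if: (w ==> ((w ==> (!w)) && ((!w) ==> done))) && ((!w) ==> (!done))
Answer: WP = (w ==> ((w ==> (!w)) && ((!w) ==> done))) && ((!w) ==> (!done))


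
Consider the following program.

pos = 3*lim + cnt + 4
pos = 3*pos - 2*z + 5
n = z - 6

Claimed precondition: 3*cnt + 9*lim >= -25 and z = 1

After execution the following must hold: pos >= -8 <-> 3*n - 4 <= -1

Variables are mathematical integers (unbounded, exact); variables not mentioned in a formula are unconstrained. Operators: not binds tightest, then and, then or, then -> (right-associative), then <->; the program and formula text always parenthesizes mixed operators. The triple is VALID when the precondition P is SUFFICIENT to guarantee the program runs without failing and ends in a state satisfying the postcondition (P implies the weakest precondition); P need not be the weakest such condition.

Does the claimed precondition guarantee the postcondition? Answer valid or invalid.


Working backward. After the program, the postcondition pos >= -8 <-> 3*n - 4 <= -1 must hold; in canonical form it is pos >= -8 <-> 3*n <= 3.
Before n := z - 6: pos >= -8 <-> 3*z <= 21
Before pos := 3*pos - 2*z + 5: 3*pos >= 2*z - 13 <-> 3*z <= 21
Before pos := 3*lim + cnt + 4: 3*cnt + 9*lim >= 2*z - 25 <-> 3*z <= 21
The weakest precondition is 3*cnt + 9*lim >= 2*z - 25 <-> 3*z <= 21.
Check whether 3*cnt + 9*lim >= -25 and z = 1 implies it.
Countermodel: at the initial state cnt = 1, lim = -3, z = 1, the precondition holds but the weakest precondition fails.
Answer: invalid


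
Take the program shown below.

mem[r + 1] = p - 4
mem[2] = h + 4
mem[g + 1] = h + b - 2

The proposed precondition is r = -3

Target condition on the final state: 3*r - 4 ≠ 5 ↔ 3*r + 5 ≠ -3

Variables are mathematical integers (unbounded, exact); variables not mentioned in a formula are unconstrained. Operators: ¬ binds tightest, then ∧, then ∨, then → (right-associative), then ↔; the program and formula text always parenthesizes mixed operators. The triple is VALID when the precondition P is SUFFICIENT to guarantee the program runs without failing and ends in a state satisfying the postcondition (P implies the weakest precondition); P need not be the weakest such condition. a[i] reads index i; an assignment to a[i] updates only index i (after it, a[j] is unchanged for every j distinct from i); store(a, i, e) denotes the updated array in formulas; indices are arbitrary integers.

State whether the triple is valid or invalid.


Working backward. After the program, the postcondition 3*r - 4 ≠ 5 ↔ 3*r + 5 ≠ -3 must hold; in canonical form it is 3*r ≠ 9 ↔ 3*r ≠ -8.
Before mem[g + 1] := h + b - 2: 3*r ≠ 9 ↔ 3*r ≠ -8
Before mem[2] := h + 4: 3*r ≠ 9 ↔ 3*r ≠ -8
Before mem[r + 1] := p - 4: 3*r ≠ 9 ↔ 3*r ≠ -8
The weakest precondition is 3*r ≠ 9 ↔ 3*r ≠ -8.
Check whether r = -3 implies it.
Every state satisfying the precondition satisfies the weakest precondition: the implication holds.
Answer: valid


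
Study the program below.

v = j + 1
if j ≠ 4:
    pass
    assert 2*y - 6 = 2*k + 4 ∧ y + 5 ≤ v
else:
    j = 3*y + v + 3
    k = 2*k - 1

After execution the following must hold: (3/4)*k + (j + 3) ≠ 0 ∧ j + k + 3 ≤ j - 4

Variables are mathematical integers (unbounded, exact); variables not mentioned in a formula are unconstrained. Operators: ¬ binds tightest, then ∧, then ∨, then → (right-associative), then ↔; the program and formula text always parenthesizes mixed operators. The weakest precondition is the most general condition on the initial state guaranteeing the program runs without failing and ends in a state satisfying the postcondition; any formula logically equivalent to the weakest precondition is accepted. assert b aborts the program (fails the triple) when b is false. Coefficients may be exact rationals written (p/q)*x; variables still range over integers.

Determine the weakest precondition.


Working backward. After the program, the postcondition (3/4)*k + (j + 3) ≠ 0 ∧ j + k + 3 ≤ j - 4 must hold; in canonical form it is j + (3/4)*k ≠ -3 ∧ k ≤ -7.
Then branch requires 2*y = 2*k + 10 ∧ y ≤ v - 5 ∧ j + (3/4)*k ≠ -3 ∧ k ≤ -7; else branch requires (3/2)*k + v + 3*y ≠ -21/4 ∧ 2*k ≤ -6.
Before the if: (j ≠ 4 → (2*y = 2*k + 10 ∧ y ≤ v - 5 ∧ j + (3/4)*k ≠ -3 ∧ k ≤ -7)) ∧ ((¬(j ≠ 4)) → ((3/2)*k + v + 3*y ≠ -21/4 ∧ 2*k ≤ -6))
Before v := j + 1: (j ≠ 4 → (2*y = 2*k + 10 ∧ y ≤ j - 4 ∧ j + (3/4)*k ≠ -3 ∧ k ≤ -7)) ∧ ((¬(j ≠ 4)) → (j + (3/2)*k + 3*y ≠ -25/4 ∧ 2*k ≤ -6))
Answer: WP = (j ≠ 4 → (2*y = 2*k + 10 ∧ y ≤ j - 4 ∧ j + (3/4)*k ≠ -3 ∧ k ≤ -7)) ∧ ((¬(j ≠ 4)) → (j + (3/2)*k + 3*y ≠ -25/4 ∧ 2*k ≤ -6))


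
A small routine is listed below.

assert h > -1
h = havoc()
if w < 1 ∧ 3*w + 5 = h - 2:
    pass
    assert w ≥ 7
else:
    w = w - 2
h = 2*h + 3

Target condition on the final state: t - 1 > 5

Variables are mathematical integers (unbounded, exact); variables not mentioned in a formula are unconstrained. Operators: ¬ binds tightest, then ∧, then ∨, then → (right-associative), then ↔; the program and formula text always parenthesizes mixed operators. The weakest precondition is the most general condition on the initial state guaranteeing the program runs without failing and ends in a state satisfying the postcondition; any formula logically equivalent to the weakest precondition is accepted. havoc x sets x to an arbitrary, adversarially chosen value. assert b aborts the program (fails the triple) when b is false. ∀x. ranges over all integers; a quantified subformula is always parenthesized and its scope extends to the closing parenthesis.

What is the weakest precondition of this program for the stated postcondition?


Working backward. After the program, the postcondition t - 1 > 5 must hold; in canonical form it is t > 6.
Before h := 2*h + 3: t > 6
Then branch requires w ≥ 7 ∧ t > 6; else branch requires t > 6.
Before the if: ((w < 1 ∧ 3*w = h - 7) → (w ≥ 7 ∧ t > 6)) ∧ ((¬(w < 1 ∧ 3*w = h - 7)) → t > 6)
Before havoc h: ∀h_1. (((w < 1 ∧ 3*w = h_1 - 7) → (w ≥ 7 ∧ t > 6)) ∧ ((¬(w < 1 ∧ 3*w = h_1 - 7)) → t > 6))
Before assert h > -1: h > -1 ∧ (∀h_1. (((w < 1 ∧ 3*w = h_1 - 7) → (w ≥ 7 ∧ t > 6)) ∧ ((¬(w < 1 ∧ 3*w = h_1 - 7)) → t > 6)))
Answer: WP = h > -1 ∧ (∀h_1. (((w < 1 ∧ 3*w = h_1 - 7) → (w ≥ 7 ∧ t > 6)) ∧ ((¬(w < 1 ∧ 3*w = h_1 - 7)) → t > 6)))


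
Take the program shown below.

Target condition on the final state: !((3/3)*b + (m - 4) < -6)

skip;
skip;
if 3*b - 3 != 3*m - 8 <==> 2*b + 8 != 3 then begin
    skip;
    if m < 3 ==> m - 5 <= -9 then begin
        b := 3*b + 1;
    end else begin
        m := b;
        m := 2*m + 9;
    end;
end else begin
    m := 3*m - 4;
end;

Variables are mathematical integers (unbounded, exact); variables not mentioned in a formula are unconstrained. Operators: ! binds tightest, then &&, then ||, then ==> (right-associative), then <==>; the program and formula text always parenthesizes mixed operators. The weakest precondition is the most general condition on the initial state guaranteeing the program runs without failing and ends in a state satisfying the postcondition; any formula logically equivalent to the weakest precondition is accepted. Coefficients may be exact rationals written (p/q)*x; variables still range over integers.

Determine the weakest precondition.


Working backward. After the program, the postcondition !((3/3)*b + (m - 4) < -6) must hold; in canonical form it is !(b + m < -2).
Then branch requires ((m < 3 ==> m <= -4) ==> (!(3*b + m < -3))) && ((!(m < 3 ==> m <= -4)) ==> (!(3*b < -11))); else branch requires !(b + 3*m < 2).
Before the if: ((3*b != 3*m - 5 <==> 2*b != -5) ==> (((m < 3 ==> m <= -4) ==> (!(3*b + m < -3))) && ((!(m < 3 ==> m <= -4)) ==> (!(3*b < -11))))) && ((!(3*b != 3*m - 5 <==> 2*b != -5)) ==> (!(b + 3*m < 2)))
Before skip: ((3*b != 3*m - 5 <==> 2*b != -5) ==> (((m < 3 ==> m <= -4) ==> (!(3*b + m < -3))) && ((!(m < 3 ==> m <= -4)) ==> (!(3*b < -11))))) && ((!(3*b != 3*m - 5 <==> 2*b != -5)) ==> (!(b + 3*m < 2)))
Before skip: ((3*b != 3*m - 5 <==> 2*b != -5) ==> (((m < 3 ==> m <= -4) ==> (!(3*b + m < -3))) && ((!(m < 3 ==> m <= -4)) ==> (!(3*b < -11))))) && ((!(3*b != 3*m - 5 <==> 2*b != -5)) ==> (!(b + 3*m < 2)))
Answer: WP = ((3*b != 3*m - 5 <==> 2*b != -5) ==> (((m < 3 ==> m <= -4) ==> (!(3*b + m < -3))) && ((!(m < 3 ==> m <= -4)) ==> (!(3*b < -11))))) && ((!(3*b != 3*m - 5 <==> 2*b != -5)) ==> (!(b + 3*m < 2)))


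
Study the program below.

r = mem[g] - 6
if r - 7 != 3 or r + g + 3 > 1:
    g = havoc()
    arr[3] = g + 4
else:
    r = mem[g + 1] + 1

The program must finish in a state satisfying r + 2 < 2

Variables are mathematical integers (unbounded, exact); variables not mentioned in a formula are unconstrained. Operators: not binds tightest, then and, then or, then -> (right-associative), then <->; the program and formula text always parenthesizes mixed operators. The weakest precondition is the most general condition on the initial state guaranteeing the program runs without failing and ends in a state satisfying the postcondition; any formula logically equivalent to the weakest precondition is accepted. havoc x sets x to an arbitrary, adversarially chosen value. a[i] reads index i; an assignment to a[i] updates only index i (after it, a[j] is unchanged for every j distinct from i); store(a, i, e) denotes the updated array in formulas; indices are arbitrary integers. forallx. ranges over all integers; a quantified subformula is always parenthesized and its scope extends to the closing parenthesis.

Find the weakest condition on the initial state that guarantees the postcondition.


Working backward. After the program, the postcondition r + 2 < 2 must hold; in canonical form it is r < 0.
Then branch requires r < 0; else branch requires mem[g + 1] < -1.
Before the if: ((r != 10 or g + r > -2) -> r < 0) and ((not (r != 10 or g + r > -2)) -> mem[g + 1] < -1)
Before r := mem[g] - 6: ((mem[g] != 16 or mem[g] + g > 4) -> mem[g] < 6) and ((not (mem[g] != 16 or mem[g] + g > 4)) -> mem[g + 1] < -1)
Answer: WP = ((mem[g] != 16 or mem[g] + g > 4) -> mem[g] < 6) and ((not (mem[g] != 16 or mem[g] + g > 4)) -> mem[g + 1] < -1)


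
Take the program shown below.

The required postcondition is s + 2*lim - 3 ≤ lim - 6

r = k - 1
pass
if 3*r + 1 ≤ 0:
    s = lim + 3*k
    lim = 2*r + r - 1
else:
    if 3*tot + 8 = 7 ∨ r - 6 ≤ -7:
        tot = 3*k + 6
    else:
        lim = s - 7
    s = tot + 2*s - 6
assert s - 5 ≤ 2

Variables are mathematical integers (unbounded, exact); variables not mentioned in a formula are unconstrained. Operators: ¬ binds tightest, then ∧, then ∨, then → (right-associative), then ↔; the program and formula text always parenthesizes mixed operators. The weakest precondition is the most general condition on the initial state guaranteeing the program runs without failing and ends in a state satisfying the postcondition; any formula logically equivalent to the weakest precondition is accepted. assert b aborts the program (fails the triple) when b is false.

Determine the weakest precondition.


Working backward. After the program, the postcondition s + 2*lim - 3 ≤ lim - 6 must hold; in canonical form it is lim + s ≤ -3.
Before assert s - 5 ≤ 2: s ≤ 7 ∧ lim + s ≤ -3
Then branch requires 3*k + lim ≤ 7 ∧ 3*k + lim + 3*r ≤ -2; else branch requires ((3*tot = -1 ∨ r ≤ -1) → (3*k + 2*s ≤ 7 ∧ 3*k + lim + 2*s ≤ -3)) ∧ ((¬(3*tot = -1 ∨ r ≤ -1)) → (2*s + tot ≤ 13 ∧ 3*s + tot ≤ 10)).
Before the if: (3*r ≤ -1 → (3*k + lim ≤ 7 ∧ 3*k + lim + 3*r ≤ -2)) ∧ ((¬(3*r ≤ -1)) → (((3*tot = -1 ∨ r ≤ -1) → (3*k + 2*s ≤ 7 ∧ 3*k + lim + 2*s ≤ -3)) ∧ ((¬(3*tot = -1 ∨ r ≤ -1)) → (2*s + tot ≤ 13 ∧ 3*s + tot ≤ 10))))
Before skip: (3*r ≤ -1 → (3*k + lim ≤ 7 ∧ 3*k + lim + 3*r ≤ -2)) ∧ ((¬(3*r ≤ -1)) → (((3*tot = -1 ∨ r ≤ -1) → (3*k + 2*s ≤ 7 ∧ 3*k + lim + 2*s ≤ -3)) ∧ ((¬(3*tot = -1 ∨ r ≤ -1)) → (2*s + tot ≤ 13 ∧ 3*s + tot ≤ 10))))
Before r := k - 1: (3*k ≤ 2 → (3*k + lim ≤ 7 ∧ 6*k + lim ≤ 1)) ∧ ((¬(3*k ≤ 2)) → (((3*tot = -1 ∨ k ≤ 0) → (3*k + 2*s ≤ 7 ∧ 3*k + lim + 2*s ≤ -3)) ∧ ((¬(3*tot = -1 ∨ k ≤ 0)) → (2*s + tot ≤ 13 ∧ 3*s + tot ≤ 10))))
Answer: WP = (3*k ≤ 2 → (3*k + lim ≤ 7 ∧ 6*k + lim ≤ 1)) ∧ ((¬(3*k ≤ 2)) → (((3*tot = -1 ∨ k ≤ 0) → (3*k + 2*s ≤ 7 ∧ 3*k + lim + 2*s ≤ -3)) ∧ ((¬(3*tot = -1 ∨ k ≤ 0)) → (2*s + tot ≤ 13 ∧ 3*s + tot ≤ 10))))


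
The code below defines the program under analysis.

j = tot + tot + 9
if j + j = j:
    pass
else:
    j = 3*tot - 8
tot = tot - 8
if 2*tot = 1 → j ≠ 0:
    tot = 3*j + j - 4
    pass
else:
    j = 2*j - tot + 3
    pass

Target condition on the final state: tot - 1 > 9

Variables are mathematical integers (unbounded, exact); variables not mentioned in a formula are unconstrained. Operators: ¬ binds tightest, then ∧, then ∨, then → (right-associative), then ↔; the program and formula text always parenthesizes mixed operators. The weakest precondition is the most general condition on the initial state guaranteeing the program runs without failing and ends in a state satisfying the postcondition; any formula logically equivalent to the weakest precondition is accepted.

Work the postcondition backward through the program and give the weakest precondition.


Working backward. After the program, the postcondition tot - 1 > 9 must hold; in canonical form it is tot > 10.
Then branch requires 4*j > 14; else branch requires tot > 10.
Before the if: ((2*tot = 1 → j ≠ 0) → 4*j > 14) ∧ ((¬(2*tot = 1 → j ≠ 0)) → tot > 10)
Before tot := tot - 8: ((2*tot = 17 → j ≠ 0) → 4*j > 14) ∧ ((¬(2*tot = 17 → j ≠ 0)) → tot > 18)
Then branch requires ((2*tot = 17 → j ≠ 0) → 4*j > 14) ∧ ((¬(2*tot = 17 → j ≠ 0)) → tot > 18); else branch requires ((2*tot = 17 → 3*tot ≠ 8) → 12*tot > 46) ∧ ((¬(2*tot = 17 → 3*tot ≠ 8)) → tot > 18).
Before the if: (j = 0 → (((2*tot = 17 → j ≠ 0) → 4*j > 14) ∧ ((¬(2*tot = 17 → j ≠ 0)) → tot > 18))) ∧ ((¬(j = 0)) → (((2*tot = 17 → 3*tot ≠ 8) → 12*tot > 46) ∧ ((¬(2*tot = 17 → 3*tot ≠ 8)) → tot > 18)))
Before j := tot + tot + 9: (2*tot = -9 → (((2*tot = 17 → 2*tot ≠ -9) → 8*tot > -22) ∧ ((¬(2*tot = 17 → 2*tot ≠ -9)) → tot > 18))) ∧ ((¬(2*tot = -9)) → (((2*tot = 17 → 3*tot ≠ 8) → 12*tot > 46) ∧ ((¬(2*tot = 17 → 3*tot ≠ 8)) → tot > 18)))
Answer: WP = (2*tot = -9 → (((2*tot = 17 → 2*tot ≠ -9) → 8*tot > -22) ∧ ((¬(2*tot = 17 → 2*tot ≠ -9)) → tot > 18))) ∧ ((¬(2*tot = -9)) → (((2*tot = 17 → 3*tot ≠ 8) → 12*tot > 46) ∧ ((¬(2*tot = 17 → 3*tot ≠ 8)) → tot > 18)))
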